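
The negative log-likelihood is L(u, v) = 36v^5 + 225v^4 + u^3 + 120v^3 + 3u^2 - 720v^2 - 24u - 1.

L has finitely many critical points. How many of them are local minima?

2

L separates as a function of u plus a function of v, so ∇L=0 decouples.
∂L/∂u = 3(u - 2)(u + 4) = 0 at u ∈ {-4, 2}; ∂L/∂v = 180v(v - 1)(v + 2)(v + 4) = 0 at v ∈ {-4, -2, 0, 1}.
The Hessian is diagonal: diag(L_uu, L_vv). Second derivatives: L_uu(-4)=-18, L_uu(2)=18; L_vv(-4)=-7200, L_vv(-2)=2160, L_vv(0)=-1440, L_vv(1)=2700.
Local minima occur where both diagonal entries positive: (2, -2), (2, 1). Count: 2.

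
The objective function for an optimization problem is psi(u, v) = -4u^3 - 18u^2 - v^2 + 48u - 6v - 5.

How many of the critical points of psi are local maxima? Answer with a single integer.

psi separates as a function of u plus a function of v, so ∇psi=0 decouples.
∂psi/∂u = -12(u - 1)(u + 4) = 0 at u ∈ {-4, 1}; ∂psi/∂v = -2(v + 3) = 0 at v ∈ {-3}.
The Hessian is diagonal: diag(psi_uu, psi_vv). Second derivatives: psi_uu(-4)=60, psi_uu(1)=-60; psi_vv(-3)=-2.
Local maxima occur where both diagonal entries negative: (1, -3). Count: 1.

1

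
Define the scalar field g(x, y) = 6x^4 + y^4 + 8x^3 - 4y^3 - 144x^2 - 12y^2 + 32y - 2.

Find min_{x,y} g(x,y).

-1346

g(x,y) separates as P(x) + Q(y) − 2, so its minimum is min P + min Q − 2.
P'(x) = 24x(x - 3)(x + 4) vanishes at x ∈ {-4, 0, 3}; Q'(y) = 4(y - 4)(y - 1)(y + 2) vanishes at y ∈ {-2, 1, 4}.
Local minima of P (where P''>0): P(-4)=-1280, P(3)=-594. Local minima of Q: Q(-2)=-64, Q(4)=-64.
So the global minimum of g is P(-4) + Q(-2) − 2 = -1280 − 64 − 2 = -1346, attained at (-4, -2).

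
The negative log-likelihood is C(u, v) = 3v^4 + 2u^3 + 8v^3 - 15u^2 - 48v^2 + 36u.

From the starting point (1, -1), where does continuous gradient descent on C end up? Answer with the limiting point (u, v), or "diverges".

C is separable, so gradient descent decouples: u follows -∂C/∂u, v follows -∂C/∂v.
∂C/∂u = 6(u - 3)(u - 2); at u=1 this is 12, so u decreases.
∂C/∂v = 12v(v - 2)(v + 4); at v=-1 this is 108, so v decreases.
The u-coordinate has no critical point in that direction and runs off to infinity.

diverges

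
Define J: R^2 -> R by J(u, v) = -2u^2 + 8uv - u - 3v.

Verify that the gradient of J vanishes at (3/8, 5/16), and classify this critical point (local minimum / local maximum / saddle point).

saddle point

∇J = (-4u + 8v - 1, 8u - 3); substituting (3/8, 5/16) gives ∇J = (0, 0), so (3/8, 5/16) is indeed a critical point.
The Hessian of J is constant: H = [[-4, 8], [8, 0]].
det(H) = (-4)·0 − 8² = -64.
Since det(H) < 0, H is indefinite and the critical point is a saddle point.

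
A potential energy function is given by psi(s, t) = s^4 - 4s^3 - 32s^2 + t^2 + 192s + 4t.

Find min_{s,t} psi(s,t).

-772

psi(s,t) separates as P(s) + Q(t), so its minimum is min P + min Q.
P'(s) = 4(s - 4)(s - 3)(s + 4) vanishes at s ∈ {-4, 3, 4}; Q'(t) = 2(t + 2) vanishes at t ∈ {-2}.
Local minima of P (where P''>0): P(-4)=-768, P(4)=256. Local minima of Q: Q(-2)=-4.
So the global minimum of psi is P(-4) + Q(-2) = -768 − 4 = -772, attained at (-4, -2).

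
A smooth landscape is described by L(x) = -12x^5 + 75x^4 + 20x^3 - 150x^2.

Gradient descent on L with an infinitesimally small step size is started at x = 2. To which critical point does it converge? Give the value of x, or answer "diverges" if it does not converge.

L'(x) = -60x(x - 5)(x - 1)(x + 1), so L'(2) = 1080.
Gradient descent moves in the -L' direction, i.e. x is decreasing.
The nearest critical point in that direction is x = 1, where L'' = 480 > 0 (a local minimum). The iterate converges there.

1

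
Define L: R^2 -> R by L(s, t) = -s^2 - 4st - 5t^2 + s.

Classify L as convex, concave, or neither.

concave

L is quadratic, so its Hessian is the constant matrix H = [[-2, -4], [-4, -10]].
det(H) = 4, tr(H) = -12.
det(H) > 0 and tr(H) < 0, so H is negative definite everywhere: concave.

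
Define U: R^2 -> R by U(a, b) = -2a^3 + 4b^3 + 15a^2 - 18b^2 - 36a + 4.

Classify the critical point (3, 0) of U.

local maximum

The mixed partial ∂²U/∂a∂b is 0, so the Hessian at any point is diag(U_aa, U_bb) = diag(6(-2a + 5), 12(2b - 3)).
At (3, 0): H = diag(-6, -36).
Both eigenvalues are negative, so H is negative definite: a local maximum.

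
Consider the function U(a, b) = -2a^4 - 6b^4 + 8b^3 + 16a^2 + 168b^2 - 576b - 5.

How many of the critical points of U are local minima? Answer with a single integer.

U separates as a function of a plus a function of b, so ∇U=0 decouples.
∂U/∂a = -8a(a - 2)(a + 2) = 0 at a ∈ {-2, 0, 2}; ∂U/∂b = -24(b - 3)(b - 2)(b + 4) = 0 at b ∈ {-4, 2, 3}.
The Hessian is diagonal: diag(U_aa, U_bb). Second derivatives: U_aa(-2)=-64, U_aa(0)=32, U_aa(2)=-64; U_bb(-4)=-1008, U_bb(2)=144, U_bb(3)=-168.
Local minima occur where both diagonal entries positive: (0, 2). Count: 1.

1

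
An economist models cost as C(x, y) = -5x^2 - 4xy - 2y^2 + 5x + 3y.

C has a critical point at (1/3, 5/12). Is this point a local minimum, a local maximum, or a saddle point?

The Hessian of C is constant: H = [[-10, -4], [-4, -4]].
det(H) = (-10)·(-4) − (-4)² = 24.
det(H) > 0 and tr(H) = -14 < 0, so H is negative definite and the point is a local maximum.

local maximum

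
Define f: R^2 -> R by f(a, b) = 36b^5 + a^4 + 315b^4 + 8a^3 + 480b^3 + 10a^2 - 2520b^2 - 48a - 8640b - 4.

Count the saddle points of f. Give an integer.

f separates as a function of a plus a function of b, so ∇f=0 decouples.
∂f/∂a = 4(a - 1)(a + 3)(a + 4) = 0 at a ∈ {-4, -3, 1}; ∂f/∂b = 180(b - 2)(b + 2)(b + 3)(b + 4) = 0 at b ∈ {-4, -3, -2, 2}.
The Hessian is diagonal: diag(f_aa, f_bb). Second derivatives: f_aa(-4)=20, f_aa(-3)=-16, f_aa(1)=80; f_bb(-4)=-2160, f_bb(-3)=900, f_bb(-2)=-1440, f_bb(2)=21600.
Saddle points occur where the two diagonal entries have opposite signs: (-4, -4), (-4, -2), (-3, -3), (-3, 2), (1, -4), (1, -2). Count: 6.

6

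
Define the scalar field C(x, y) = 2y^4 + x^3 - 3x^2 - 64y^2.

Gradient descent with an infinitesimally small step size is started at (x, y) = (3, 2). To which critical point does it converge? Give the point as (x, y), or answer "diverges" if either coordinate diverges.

(2, 4)

C is separable, so gradient descent decouples: x follows -∂C/∂x, y follows -∂C/∂y.
∂C/∂x = 3x(x - 2); at x=3 this is 9, so x decreases.
∂C/∂y = 8y(y - 4)(y + 4); at y=2 this is -192, so y increases.
x converges to its nearest critical value 2 (a local min of the x-part); y converges to 4. The iterate converges to (2, 4).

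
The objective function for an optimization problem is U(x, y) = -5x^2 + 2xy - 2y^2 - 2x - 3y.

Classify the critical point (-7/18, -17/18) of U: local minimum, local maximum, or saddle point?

local maximum

The Hessian of U is constant: H = [[-10, 2], [2, -4]].
det(H) = (-10)·(-4) − 2² = 36.
det(H) > 0 and tr(H) = -14 < 0, so H is negative definite and the point is a local maximum.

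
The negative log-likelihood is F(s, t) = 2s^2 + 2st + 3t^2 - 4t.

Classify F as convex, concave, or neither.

convex

F is quadratic, so its Hessian is the constant matrix H = [[4, 2], [2, 6]].
det(H) = 20, tr(H) = 10.
det(H) > 0 and tr(H) > 0, so H is positive definite everywhere: convex.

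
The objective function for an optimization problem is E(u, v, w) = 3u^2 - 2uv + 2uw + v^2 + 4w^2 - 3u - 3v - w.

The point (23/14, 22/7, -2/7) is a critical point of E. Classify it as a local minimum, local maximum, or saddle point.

The Hessian is constant: H = [[6, -2, 2], [-2, 2, 0], [2, 0, 8]].
Leading principal minors: Δ₁ = 6, Δ₂ = 8, Δ₃ = 56.
All leading minors are positive, so H is positive definite: a local minimum.

local minimum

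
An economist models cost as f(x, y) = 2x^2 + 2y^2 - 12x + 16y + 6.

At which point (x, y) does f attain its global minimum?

(3, -4)

f(x,y) separates as P(x) + Q(y) + 6, so its minimum is min P + min Q + 6.
P'(x) = 4x - 12 vanishes at x ∈ {3}; Q'(y) = 4y + 16 vanishes at y ∈ {-4}.
Local minima of P (where P''>0): P(3)=-18. Local minima of Q: Q(-4)=-32.
So the global minimum of f is P(3) + Q(-4) + 6 = -18 − 32 + 6 = -44, attained at (3, -4).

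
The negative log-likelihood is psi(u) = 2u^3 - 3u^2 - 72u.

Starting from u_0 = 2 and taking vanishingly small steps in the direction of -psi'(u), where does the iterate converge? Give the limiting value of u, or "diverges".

4

psi'(u) = 6(u - 4)(u + 3), so psi'(2) = -60.
Gradient descent moves in the -psi' direction, i.e. u is increasing.
The nearest critical point in that direction is u = 4, where psi'' = 42 > 0 (a local minimum). The iterate converges there.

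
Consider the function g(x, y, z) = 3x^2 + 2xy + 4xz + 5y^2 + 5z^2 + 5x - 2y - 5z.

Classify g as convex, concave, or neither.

convex

g is quadratic, so its Hessian is the constant matrix H = [[6, 2, 4], [2, 10, 0], [4, 0, 10]].
Leading principal minors: 6, 56, 400.
All positive ⇒ H ≻ 0 ⇒ convex.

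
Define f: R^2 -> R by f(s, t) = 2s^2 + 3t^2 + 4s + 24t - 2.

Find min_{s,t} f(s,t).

f(s,t) separates as P(s) + Q(t) − 2, so its minimum is min P + min Q − 2.
P'(s) = 4s + 4 vanishes at s ∈ {-1}; Q'(t) = 6(t + 4) vanishes at t ∈ {-4}.
Local minima of P (where P''>0): P(-1)=-2. Local minima of Q: Q(-4)=-48.
So the global minimum of f is P(-1) + Q(-4) − 2 = -2 − 48 − 2 = -52, attained at (-1, -4).

-52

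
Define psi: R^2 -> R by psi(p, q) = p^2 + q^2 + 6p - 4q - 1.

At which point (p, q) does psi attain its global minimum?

(-3, 2)

psi(p,q) separates as A(p) + B(q) − 1, so its minimum is min A + min B − 1.
A'(p) = 2p + 6 vanishes at p ∈ {-3}; B'(q) = 2q - 4 vanishes at q ∈ {2}.
Local minima of A (where A''>0): A(-3)=-9. Local minima of B: B(2)=-4.
So the global minimum of psi is A(-3) + B(2) − 1 = -9 − 4 − 1 = -14, attained at (-3, 2).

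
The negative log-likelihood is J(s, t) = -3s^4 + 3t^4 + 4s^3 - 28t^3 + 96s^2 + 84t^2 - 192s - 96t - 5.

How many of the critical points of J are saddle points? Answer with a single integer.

J separates as a function of s plus a function of t, so ∇J=0 decouples.
∂J/∂s = -12(s - 4)(s - 1)(s + 4) = 0 at s ∈ {-4, 1, 4}; ∂J/∂t = 12(t - 4)(t - 2)(t - 1) = 0 at t ∈ {1, 2, 4}.
The Hessian is diagonal: diag(J_ss, J_tt). Second derivatives: J_ss(-4)=-480, J_ss(1)=180, J_ss(4)=-288; J_tt(1)=36, J_tt(2)=-24, J_tt(4)=72.
Saddle points occur where the two diagonal entries have opposite signs: (-4, 1), (-4, 4), (1, 2), (4, 1), (4, 4). Count: 5.

5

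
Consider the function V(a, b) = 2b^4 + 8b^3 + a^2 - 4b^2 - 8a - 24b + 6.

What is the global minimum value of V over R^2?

-28

V(a,b) separates as P(a) + Q(b) + 6, so its minimum is min P + min Q + 6.
P'(a) = 2a - 8 vanishes at a ∈ {4}; Q'(b) = 8(b - 1)(b + 1)(b + 3) vanishes at b ∈ {-3, -1, 1}.
Local minima of P (where P''>0): P(4)=-16. Local minima of Q: Q(-3)=-18, Q(1)=-18.
So the global minimum of V is P(4) + Q(-3) + 6 = -16 − 18 + 6 = -28, attained at (4, -3).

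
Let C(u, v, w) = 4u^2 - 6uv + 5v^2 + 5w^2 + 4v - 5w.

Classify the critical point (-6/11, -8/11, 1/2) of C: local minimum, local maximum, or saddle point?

local minimum

The Hessian is constant: H = [[8, -6, 0], [-6, 10, 0], [0, 0, 10]].
Leading principal minors: Δ₁ = 8, Δ₂ = 44, Δ₃ = 440.
All leading minors are positive, so H is positive definite: a local minimum.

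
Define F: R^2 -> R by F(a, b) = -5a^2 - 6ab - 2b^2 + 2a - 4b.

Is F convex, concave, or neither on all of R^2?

concave

F is quadratic, so its Hessian is the constant matrix H = [[-10, -6], [-6, -4]].
det(H) = 4, tr(H) = -14.
det(H) > 0 and tr(H) < 0, so H is negative definite everywhere: concave.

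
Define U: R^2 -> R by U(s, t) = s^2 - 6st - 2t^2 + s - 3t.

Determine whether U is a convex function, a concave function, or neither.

U is quadratic, so its Hessian is the constant matrix H = [[2, -6], [-6, -4]].
det(H) = -44, tr(H) = -2.
det(H) < 0, so H is indefinite: neither convex nor concave.

neither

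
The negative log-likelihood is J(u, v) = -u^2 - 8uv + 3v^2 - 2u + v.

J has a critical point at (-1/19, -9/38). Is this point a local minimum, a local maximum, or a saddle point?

The Hessian of J is constant: H = [[-2, -8], [-8, 6]].
det(H) = (-2)·6 − (-8)² = -76.
Since det(H) < 0, H is indefinite and the critical point is a saddle point.

saddle point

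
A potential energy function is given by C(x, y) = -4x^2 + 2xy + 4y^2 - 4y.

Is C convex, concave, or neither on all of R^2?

C is quadratic, so its Hessian is the constant matrix H = [[-8, 2], [2, 8]].
det(H) = -68, tr(H) = 0.
det(H) < 0, so H is indefinite: neither convex nor concave.

neither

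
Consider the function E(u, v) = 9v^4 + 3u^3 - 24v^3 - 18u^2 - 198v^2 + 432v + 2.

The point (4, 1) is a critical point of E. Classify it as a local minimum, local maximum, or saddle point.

The mixed partial ∂²E/∂u∂v is 0, so the Hessian at any point is diag(E_uu, E_vv) = diag(18(u - 2), 36(3v^2 - 4v - 11)).
At (4, 1): H = diag(36, -432).
The eigenvalues have opposite signs, so H is indefinite: a saddle point.

saddle point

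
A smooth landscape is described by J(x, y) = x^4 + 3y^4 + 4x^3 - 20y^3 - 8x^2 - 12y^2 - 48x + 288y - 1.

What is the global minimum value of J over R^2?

J(x,y) separates as P(x) + Q(y) − 1, so its minimum is min P + min Q − 1.
P'(x) = 4(x - 2)(x + 2)(x + 3) vanishes at x ∈ {-3, -2, 2}; Q'(y) = 12(y - 4)(y - 3)(y + 2) vanishes at y ∈ {-2, 3, 4}.
Local minima of P (where P''>0): P(-3)=45, P(2)=-80. Local minima of Q: Q(-2)=-416, Q(4)=448.
So the global minimum of J is P(2) + Q(-2) − 1 = -80 − 416 − 1 = -497, attained at (2, -2).

-497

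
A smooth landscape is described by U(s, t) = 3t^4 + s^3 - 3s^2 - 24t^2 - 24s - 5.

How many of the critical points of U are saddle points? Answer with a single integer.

U separates as a function of s plus a function of t, so ∇U=0 decouples.
∂U/∂s = 3(s - 4)(s + 2) = 0 at s ∈ {-2, 4}; ∂U/∂t = 12t(t - 2)(t + 2) = 0 at t ∈ {-2, 0, 2}.
The Hessian is diagonal: diag(U_ss, U_tt). Second derivatives: U_ss(-2)=-18, U_ss(4)=18; U_tt(-2)=96, U_tt(0)=-48, U_tt(2)=96.
Saddle points occur where the two diagonal entries have opposite signs: (-2, -2), (-2, 2), (4, 0). Count: 3.

3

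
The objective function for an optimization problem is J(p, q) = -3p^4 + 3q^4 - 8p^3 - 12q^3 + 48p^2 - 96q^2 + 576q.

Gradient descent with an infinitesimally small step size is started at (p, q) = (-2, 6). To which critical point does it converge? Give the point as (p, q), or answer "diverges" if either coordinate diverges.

(0, 4)

J is separable, so gradient descent decouples: p follows -∂J/∂p, q follows -∂J/∂q.
∂J/∂p = -12p(p - 2)(p + 4); at p=-2 this is -192, so p increases.
∂J/∂q = 12(q - 4)(q - 3)(q + 4); at q=6 this is 720, so q decreases.
p converges to its nearest critical value 0 (a local min of the p-part); q converges to 4. The iterate converges to (0, 4).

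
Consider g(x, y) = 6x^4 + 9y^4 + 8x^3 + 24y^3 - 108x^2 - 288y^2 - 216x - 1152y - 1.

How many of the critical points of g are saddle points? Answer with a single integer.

g separates as a function of x plus a function of y, so ∇g=0 decouples.
∂g/∂x = 24(x - 3)(x + 1)(x + 3) = 0 at x ∈ {-3, -1, 3}; ∂g/∂y = 36(y - 4)(y + 2)(y + 4) = 0 at y ∈ {-4, -2, 4}.
The Hessian is diagonal: diag(g_xx, g_yy). Second derivatives: g_xx(-3)=288, g_xx(-1)=-192, g_xx(3)=576; g_yy(-4)=576, g_yy(-2)=-432, g_yy(4)=1728.
Saddle points occur where the two diagonal entries have opposite signs: (-3, -2), (-1, -4), (-1, 4), (3, -2). Count: 4.

4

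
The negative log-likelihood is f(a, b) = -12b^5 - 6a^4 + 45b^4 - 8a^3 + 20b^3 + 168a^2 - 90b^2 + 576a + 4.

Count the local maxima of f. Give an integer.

4

f separates as a function of a plus a function of b, so ∇f=0 decouples.
∂f/∂a = -24(a - 4)(a + 2)(a + 3) = 0 at a ∈ {-3, -2, 4}; ∂f/∂b = -60b(b - 3)(b - 1)(b + 1) = 0 at b ∈ {-1, 0, 1, 3}.
The Hessian is diagonal: diag(f_aa, f_bb). Second derivatives: f_aa(-3)=-168, f_aa(-2)=144, f_aa(4)=-1008; f_bb(-1)=480, f_bb(0)=-180, f_bb(1)=240, f_bb(3)=-1440.
Local maxima occur where both diagonal entries negative: (-3, 0), (-3, 3), (4, 0), (4, 3). Count: 4.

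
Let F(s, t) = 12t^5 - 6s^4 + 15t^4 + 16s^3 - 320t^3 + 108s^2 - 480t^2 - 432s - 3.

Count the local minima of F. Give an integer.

2

F separates as a function of s plus a function of t, so ∇F=0 decouples.
∂F/∂s = -24(s - 3)(s - 2)(s + 3) = 0 at s ∈ {-3, 2, 3}; ∂F/∂t = 60t(t - 4)(t + 1)(t + 4) = 0 at t ∈ {-4, -1, 0, 4}.
The Hessian is diagonal: diag(F_ss, F_tt). Second derivatives: F_ss(-3)=-720, F_ss(2)=120, F_ss(3)=-144; F_tt(-4)=-5760, F_tt(-1)=900, F_tt(0)=-960, F_tt(4)=9600.
Local minima occur where both diagonal entries positive: (2, -1), (2, 4). Count: 2.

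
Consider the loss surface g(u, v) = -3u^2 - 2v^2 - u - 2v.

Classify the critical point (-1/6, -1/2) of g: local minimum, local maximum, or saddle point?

The Hessian of g is constant: H = [[-6, 0], [0, -4]].
det(H) = (-6)·(-4) − 0² = 24.
det(H) > 0 and tr(H) = -10 < 0, so H is negative definite and the point is a local maximum.

local maximum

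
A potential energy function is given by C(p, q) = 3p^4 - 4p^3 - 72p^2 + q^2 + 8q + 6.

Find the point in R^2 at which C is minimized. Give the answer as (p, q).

(4, -4)

C(p,q) separates as A(p) + B(q) + 6, so its minimum is min A + min B + 6.
A'(p) = 12p(p - 4)(p + 3) vanishes at p ∈ {-3, 0, 4}; B'(q) = 2q + 8 vanishes at q ∈ {-4}.
Local minima of A (where A''>0): A(-3)=-297, A(4)=-640. Local minima of B: B(-4)=-16.
So the global minimum of C is A(4) + B(-4) + 6 = -640 − 16 + 6 = -650, attained at (4, -4).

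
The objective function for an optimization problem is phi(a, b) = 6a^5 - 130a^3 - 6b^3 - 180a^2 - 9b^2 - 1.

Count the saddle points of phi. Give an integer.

phi separates as a function of a plus a function of b, so ∇phi=0 decouples.
∂phi/∂a = 30a(a - 4)(a + 1)(a + 3) = 0 at a ∈ {-3, -1, 0, 4}; ∂phi/∂b = -18b(b + 1) = 0 at b ∈ {-1, 0}.
The Hessian is diagonal: diag(phi_aa, phi_bb). Second derivatives: phi_aa(-3)=-1260, phi_aa(-1)=300, phi_aa(0)=-360, phi_aa(4)=4200; phi_bb(-1)=18, phi_bb(0)=-18.
Saddle points occur where the two diagonal entries have opposite signs: (-3, -1), (-1, 0), (0, -1), (4, 0). Count: 4.

4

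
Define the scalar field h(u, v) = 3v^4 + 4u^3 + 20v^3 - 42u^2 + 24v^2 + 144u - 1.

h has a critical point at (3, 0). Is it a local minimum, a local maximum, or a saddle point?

The mixed partial ∂²h/∂u∂v is 0, so the Hessian at any point is diag(h_uu, h_vv) = diag(12(2u - 7), 12(3v^2 + 10v + 4)).
At (3, 0): H = diag(-12, 48).
The eigenvalues have opposite signs, so H is indefinite: a saddle point.

saddle point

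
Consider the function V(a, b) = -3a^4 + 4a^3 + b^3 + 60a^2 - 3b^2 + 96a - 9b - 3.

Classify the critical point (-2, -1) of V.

local maximum

The mixed partial ∂²V/∂a∂b is 0, so the Hessian at any point is diag(V_aa, V_bb) = diag(12(-3a^2 + 2a + 10), 6(b - 1)).
At (-2, -1): H = diag(-72, -12).
Both eigenvalues are negative, so H is negative definite: a local maximum.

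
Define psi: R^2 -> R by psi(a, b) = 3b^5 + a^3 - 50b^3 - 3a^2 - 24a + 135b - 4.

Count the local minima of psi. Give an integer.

2

psi separates as a function of a plus a function of b, so ∇psi=0 decouples.
∂psi/∂a = 3(a - 4)(a + 2) = 0 at a ∈ {-2, 4}; ∂psi/∂b = 15(b - 3)(b - 1)(b + 1)(b + 3) = 0 at b ∈ {-3, -1, 1, 3}.
The Hessian is diagonal: diag(psi_aa, psi_bb). Second derivatives: psi_aa(-2)=-18, psi_aa(4)=18; psi_bb(-3)=-720, psi_bb(-1)=240, psi_bb(1)=-240, psi_bb(3)=720.
Local minima occur where both diagonal entries positive: (4, -1), (4, 3). Count: 2.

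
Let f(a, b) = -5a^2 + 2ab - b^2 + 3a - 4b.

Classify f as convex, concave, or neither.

f is quadratic, so its Hessian is the constant matrix H = [[-10, 2], [2, -2]].
det(H) = 16, tr(H) = -12.
det(H) > 0 and tr(H) < 0, so H is negative definite everywhere: concave.

concave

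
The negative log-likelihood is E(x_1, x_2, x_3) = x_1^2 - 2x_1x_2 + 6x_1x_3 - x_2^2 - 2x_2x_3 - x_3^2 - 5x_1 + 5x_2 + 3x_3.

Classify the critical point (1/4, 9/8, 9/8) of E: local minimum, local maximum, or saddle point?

saddle point

The Hessian is constant: H = [[2, -2, 6], [-2, -2, -2], [6, -2, -2]].
Leading principal minors: Δ₁ = 2, Δ₂ = -8, Δ₃ = 128.
The minors fit neither the all-positive nor the alternating-sign pattern, so H is indefinite: a saddle point.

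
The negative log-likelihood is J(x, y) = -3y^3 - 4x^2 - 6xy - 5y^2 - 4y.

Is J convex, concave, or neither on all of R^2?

neither

The term -3y^3 is cubic, so the Hessian is not constant.
∂²J/∂y² = -18y - 10, which takes both signs as y varies (negative for sufficiently large y). A diagonal entry of the Hessian changing sign means the Hessian is neither positive- nor negative-semidefinite on all of R^2.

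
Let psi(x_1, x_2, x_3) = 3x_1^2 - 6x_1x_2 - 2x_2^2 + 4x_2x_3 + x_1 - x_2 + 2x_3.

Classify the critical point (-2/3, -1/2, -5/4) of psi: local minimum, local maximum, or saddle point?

The Hessian is constant: H = [[6, -6, 0], [-6, -4, 4], [0, 4, 0]].
Leading principal minors: Δ₁ = 6, Δ₂ = -60, Δ₃ = -96.
The minors fit neither the all-positive nor the alternating-sign pattern, so H is indefinite: a saddle point.

saddle point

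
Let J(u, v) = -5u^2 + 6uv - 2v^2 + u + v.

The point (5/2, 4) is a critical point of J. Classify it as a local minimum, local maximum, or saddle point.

The Hessian of J is constant: H = [[-10, 6], [6, -4]].
det(H) = (-10)·(-4) − 6² = 4.
det(H) > 0 and tr(H) = -14 < 0, so H is negative definite and the point is a local maximum.

local maximum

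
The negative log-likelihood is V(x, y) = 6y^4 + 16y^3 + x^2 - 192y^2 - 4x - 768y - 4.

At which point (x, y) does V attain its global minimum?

V(x,y) separates as P(x) + Q(y) − 4, so its minimum is min P + min Q − 4.
P'(x) = 2x - 4 vanishes at x ∈ {2}; Q'(y) = 24(y - 4)(y + 2)(y + 4) vanishes at y ∈ {-4, -2, 4}.
Local minima of P (where P''>0): P(2)=-4. Local minima of Q: Q(-4)=512, Q(4)=-3584.
So the global minimum of V is P(2) + Q(4) − 4 = -4 − 3584 − 4 = -3592, attained at (2, 4).

(2, 4)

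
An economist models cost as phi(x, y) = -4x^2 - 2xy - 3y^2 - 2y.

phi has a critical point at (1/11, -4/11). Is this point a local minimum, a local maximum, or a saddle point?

local maximum

The Hessian of phi is constant: H = [[-8, -2], [-2, -6]].
det(H) = (-8)·(-6) − (-2)² = 44.
det(H) > 0 and tr(H) = -14 < 0, so H is negative definite and the point is a local maximum.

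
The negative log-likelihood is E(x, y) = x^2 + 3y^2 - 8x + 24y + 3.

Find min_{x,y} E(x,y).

E(x,y) separates as P(x) + Q(y) + 3, so its minimum is min P + min Q + 3.
P'(x) = 2x - 8 vanishes at x ∈ {4}; Q'(y) = 6y + 24 vanishes at y ∈ {-4}.
Local minima of P (where P''>0): P(4)=-16. Local minima of Q: Q(-4)=-48.
So the global minimum of E is P(4) + Q(-4) + 3 = -16 − 48 + 3 = -61, attained at (4, -4).

-61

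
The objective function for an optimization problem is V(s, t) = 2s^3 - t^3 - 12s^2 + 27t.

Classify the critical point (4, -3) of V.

local minimum

The mixed partial ∂²V/∂s∂t is 0, so the Hessian at any point is diag(V_ss, V_tt) = diag(12(s - 2), -6t).
At (4, -3): H = diag(24, 18).
Both eigenvalues are positive, so H is positive definite: a local minimum.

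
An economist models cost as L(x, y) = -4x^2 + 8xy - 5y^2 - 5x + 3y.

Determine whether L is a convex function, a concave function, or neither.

concave

L is quadratic, so its Hessian is the constant matrix H = [[-8, 8], [8, -10]].
det(H) = 16, tr(H) = -18.
det(H) > 0 and tr(H) < 0, so H is negative definite everywhere: concave.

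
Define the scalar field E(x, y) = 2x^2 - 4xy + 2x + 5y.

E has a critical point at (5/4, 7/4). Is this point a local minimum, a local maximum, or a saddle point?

The Hessian of E is constant: H = [[4, -4], [-4, 0]].
det(H) = 4·0 − (-4)² = -16.
Since det(H) < 0, H is indefinite and the critical point is a saddle point.

saddle point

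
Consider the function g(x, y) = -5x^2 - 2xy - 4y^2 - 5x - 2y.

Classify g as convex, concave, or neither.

concave

g is quadratic, so its Hessian is the constant matrix H = [[-10, -2], [-2, -8]].
det(H) = 76, tr(H) = -18.
det(H) > 0 and tr(H) < 0, so H is negative definite everywhere: concave.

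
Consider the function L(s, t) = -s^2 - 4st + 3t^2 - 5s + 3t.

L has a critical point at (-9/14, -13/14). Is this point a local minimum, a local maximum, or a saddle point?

The Hessian of L is constant: H = [[-2, -4], [-4, 6]].
det(H) = (-2)·6 − (-4)² = -28.
Since det(H) < 0, H is indefinite and the critical point is a saddle point.

saddle point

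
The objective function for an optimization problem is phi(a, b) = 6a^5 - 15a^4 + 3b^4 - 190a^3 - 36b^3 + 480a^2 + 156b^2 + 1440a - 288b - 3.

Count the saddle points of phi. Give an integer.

phi separates as a function of a plus a function of b, so ∇phi=0 decouples.
∂phi/∂a = 30(a - 4)(a - 3)(a + 1)(a + 4) = 0 at a ∈ {-4, -1, 3, 4}; ∂phi/∂b = 12(b - 4)(b - 3)(b - 2) = 0 at b ∈ {2, 3, 4}.
The Hessian is diagonal: diag(phi_aa, phi_bb). Second derivatives: phi_aa(-4)=-5040, phi_aa(-1)=1800, phi_aa(3)=-840, phi_aa(4)=1200; phi_bb(2)=24, phi_bb(3)=-12, phi_bb(4)=24.
Saddle points occur where the two diagonal entries have opposite signs: (-4, 2), (-4, 4), (-1, 3), (3, 2), (3, 4), (4, 3). Count: 6.

6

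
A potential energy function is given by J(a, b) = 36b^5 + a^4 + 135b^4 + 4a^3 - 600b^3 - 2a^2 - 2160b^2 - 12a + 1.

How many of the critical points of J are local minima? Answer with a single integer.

4

J separates as a function of a plus a function of b, so ∇J=0 decouples.
∂J/∂a = 4(a - 1)(a + 1)(a + 3) = 0 at a ∈ {-3, -1, 1}; ∂J/∂b = 180b(b - 3)(b + 2)(b + 4) = 0 at b ∈ {-4, -2, 0, 3}.
The Hessian is diagonal: diag(J_aa, J_bb). Second derivatives: J_aa(-3)=32, J_aa(-1)=-16, J_aa(1)=32; J_bb(-4)=-10080, J_bb(-2)=3600, J_bb(0)=-4320, J_bb(3)=18900.
Local minima occur where both diagonal entries positive: (-3, -2), (-3, 3), (1, -2), (1, 3). Count: 4.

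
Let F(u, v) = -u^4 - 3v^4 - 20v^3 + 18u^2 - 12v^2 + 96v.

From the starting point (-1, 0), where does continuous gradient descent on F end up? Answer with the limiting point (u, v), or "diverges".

(0, -2)

F is separable, so gradient descent decouples: u follows -∂F/∂u, v follows -∂F/∂v.
∂F/∂u = -4u(u - 3)(u + 3); at u=-1 this is -32, so u increases.
∂F/∂v = -12(v - 1)(v + 2)(v + 4); at v=0 this is 96, so v decreases.
u converges to its nearest critical value 0 (a local min of the u-part); v converges to -2. The iterate converges to (0, -2).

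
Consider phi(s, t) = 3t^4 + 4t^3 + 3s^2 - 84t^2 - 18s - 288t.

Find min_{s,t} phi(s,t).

phi(s,t) separates as P(s) + Q(t), so its minimum is min P + min Q.
P'(s) = 6s - 18 vanishes at s ∈ {3}; Q'(t) = 12(t - 4)(t + 2)(t + 3) vanishes at t ∈ {-3, -2, 4}.
Local minima of P (where P''>0): P(3)=-27. Local minima of Q: Q(-3)=243, Q(4)=-1472.
So the global minimum of phi is P(3) + Q(4) = -27 − 1472 = -1499, attained at (3, 4).

-1499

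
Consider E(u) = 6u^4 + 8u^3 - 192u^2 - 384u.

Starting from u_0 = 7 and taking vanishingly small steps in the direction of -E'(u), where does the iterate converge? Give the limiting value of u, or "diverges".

E'(u) = 24(u - 4)(u + 1)(u + 4), so E'(7) = 6336.
Gradient descent moves in the -E' direction, i.e. u is decreasing.
The nearest critical point in that direction is u = 4, where E'' = 960 > 0 (a local minimum). The iterate converges there.

4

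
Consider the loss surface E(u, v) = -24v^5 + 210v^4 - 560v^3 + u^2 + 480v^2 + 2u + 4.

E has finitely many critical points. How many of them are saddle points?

E separates as a function of u plus a function of v, so ∇E=0 decouples.
∂E/∂u = 2(u + 1) = 0 at u ∈ {-1}; ∂E/∂v = -120v(v - 4)(v - 2)(v - 1) = 0 at v ∈ {0, 1, 2, 4}.
The Hessian is diagonal: diag(E_uu, E_vv). Second derivatives: E_uu(-1)=2; E_vv(0)=960, E_vv(1)=-360, E_vv(2)=480, E_vv(4)=-2880.
Saddle points occur where the two diagonal entries have opposite signs: (-1, 1), (-1, 4). Count: 2.

2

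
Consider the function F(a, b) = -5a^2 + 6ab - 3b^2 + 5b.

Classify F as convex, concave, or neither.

F is quadratic, so its Hessian is the constant matrix H = [[-10, 6], [6, -6]].
det(H) = 24, tr(H) = -16.
det(H) > 0 and tr(H) < 0, so H is negative definite everywhere: concave.

concave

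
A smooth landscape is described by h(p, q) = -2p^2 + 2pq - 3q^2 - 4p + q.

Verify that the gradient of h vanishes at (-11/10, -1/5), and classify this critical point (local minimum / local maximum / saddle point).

local maximum

∇h = (-4p + 2q - 4, 2p - 6q + 1); substituting (-11/10, -1/5) gives ∇h = (0, 0), so (-11/10, -1/5) is indeed a critical point.
The Hessian of h is constant: H = [[-4, 2], [2, -6]].
det(H) = (-4)·(-6) − 2² = 20.
det(H) > 0 and tr(H) = -10 < 0, so H is negative definite and the point is a local maximum.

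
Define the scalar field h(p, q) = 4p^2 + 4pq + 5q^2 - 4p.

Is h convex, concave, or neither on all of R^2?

convex

h is quadratic, so its Hessian is the constant matrix H = [[8, 4], [4, 10]].
det(H) = 64, tr(H) = 18.
det(H) > 0 and tr(H) > 0, so H is positive definite everywhere: convex.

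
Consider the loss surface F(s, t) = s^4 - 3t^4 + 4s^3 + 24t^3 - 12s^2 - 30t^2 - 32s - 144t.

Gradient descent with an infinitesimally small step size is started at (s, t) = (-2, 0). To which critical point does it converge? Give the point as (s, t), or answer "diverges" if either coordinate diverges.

(-4, 3)

F is separable, so gradient descent decouples: s follows -∂F/∂s, t follows -∂F/∂t.
∂F/∂s = 4(s - 2)(s + 1)(s + 4); at s=-2 this is 32, so s decreases.
∂F/∂t = -12(t - 4)(t - 3)(t + 1); at t=0 this is -144, so t increases.
s converges to its nearest critical value -4 (a local min of the s-part); t converges to 3. The iterate converges to (-4, 3).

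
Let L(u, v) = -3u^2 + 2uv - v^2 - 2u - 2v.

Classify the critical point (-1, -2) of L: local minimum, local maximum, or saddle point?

local maximum

The Hessian of L is constant: H = [[-6, 2], [2, -2]].
det(H) = (-6)·(-2) − 2² = 8.
det(H) > 0 and tr(H) = -8 < 0, so H is negative definite and the point is a local maximum.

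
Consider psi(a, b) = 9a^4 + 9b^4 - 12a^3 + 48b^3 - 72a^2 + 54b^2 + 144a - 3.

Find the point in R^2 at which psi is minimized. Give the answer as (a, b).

(-2, -3)

psi(a,b) separates as P(a) + Q(b) − 3, so its minimum is min P + min Q − 3.
P'(a) = 36(a - 2)(a - 1)(a + 2) vanishes at a ∈ {-2, 1, 2}; Q'(b) = 36b(b + 1)(b + 3) vanishes at b ∈ {-3, -1, 0}.
Local minima of P (where P''>0): P(-2)=-336, P(2)=48. Local minima of Q: Q(-3)=-81, Q(0)=0.
So the global minimum of psi is P(-2) + Q(-3) − 3 = -336 − 81 − 3 = -420, attained at (-2, -3).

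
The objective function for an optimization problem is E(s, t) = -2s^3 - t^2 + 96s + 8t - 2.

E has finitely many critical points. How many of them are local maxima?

E separates as a function of s plus a function of t, so ∇E=0 decouples.
∂E/∂s = -6(s - 4)(s + 4) = 0 at s ∈ {-4, 4}; ∂E/∂t = -2(t - 4) = 0 at t ∈ {4}.
The Hessian is diagonal: diag(E_ss, E_tt). Second derivatives: E_ss(-4)=48, E_ss(4)=-48; E_tt(4)=-2.
Local maxima occur where both diagonal entries negative: (4, 4). Count: 1.

1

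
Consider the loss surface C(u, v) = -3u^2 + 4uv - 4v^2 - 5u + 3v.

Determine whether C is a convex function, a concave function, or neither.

concave

C is quadratic, so its Hessian is the constant matrix H = [[-6, 4], [4, -8]].
det(H) = 32, tr(H) = -14.
det(H) > 0 and tr(H) < 0, so H is negative definite everywhere: concave.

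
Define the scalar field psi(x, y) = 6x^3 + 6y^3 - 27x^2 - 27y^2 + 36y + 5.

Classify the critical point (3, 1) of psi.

The mixed partial ∂²psi/∂x∂y is 0, so the Hessian at any point is diag(psi_xx, psi_yy) = diag(18(2x - 3), 18(2y - 3)).
At (3, 1): H = diag(54, -18).
The eigenvalues have opposite signs, so H is indefinite: a saddle point.

saddle point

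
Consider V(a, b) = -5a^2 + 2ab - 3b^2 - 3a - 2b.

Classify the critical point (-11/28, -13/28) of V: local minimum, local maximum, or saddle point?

local maximum

The Hessian of V is constant: H = [[-10, 2], [2, -6]].
det(H) = (-10)·(-6) − 2² = 56.
det(H) > 0 and tr(H) = -16 < 0, so H is negative definite and the point is a local maximum.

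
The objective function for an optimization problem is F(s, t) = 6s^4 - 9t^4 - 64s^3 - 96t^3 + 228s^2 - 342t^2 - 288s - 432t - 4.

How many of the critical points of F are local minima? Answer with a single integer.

F separates as a function of s plus a function of t, so ∇F=0 decouples.
∂F/∂s = 24(s - 4)(s - 3)(s - 1) = 0 at s ∈ {1, 3, 4}; ∂F/∂t = -36(t + 1)(t + 3)(t + 4) = 0 at t ∈ {-4, -3, -1}.
The Hessian is diagonal: diag(F_ss, F_tt). Second derivatives: F_ss(1)=144, F_ss(3)=-48, F_ss(4)=72; F_tt(-4)=-108, F_tt(-3)=72, F_tt(-1)=-216.
Local minima occur where both diagonal entries positive: (1, -3), (4, -3). Count: 2.

2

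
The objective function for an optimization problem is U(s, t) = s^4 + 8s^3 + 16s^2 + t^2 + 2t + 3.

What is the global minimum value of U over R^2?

U(s,t) separates as P(s) + Q(t) + 3, so its minimum is min P + min Q + 3.
P'(s) = 4s(s + 2)(s + 4) vanishes at s ∈ {-4, -2, 0}; Q'(t) = 2(t + 1) vanishes at t ∈ {-1}.
Local minima of P (where P''>0): P(-4)=0, P(0)=0. Local minima of Q: Q(-1)=-1.
So the global minimum of U is P(-4) + Q(-1) + 3 = 0 − 1 + 3 = 2, attained at (-4, -1).

2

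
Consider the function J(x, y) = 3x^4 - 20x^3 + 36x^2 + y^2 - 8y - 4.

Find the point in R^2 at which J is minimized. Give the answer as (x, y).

J(x,y) separates as P(x) + Q(y) − 4, so its minimum is min P + min Q − 4.
P'(x) = 12x(x - 3)(x - 2) vanishes at x ∈ {0, 2, 3}; Q'(y) = 2y - 8 vanishes at y ∈ {4}.
Local minima of P (where P''>0): P(0)=0, P(3)=27. Local minima of Q: Q(4)=-16.
So the global minimum of J is P(0) + Q(4) − 4 = 0 − 16 − 4 = -20, attained at (0, 4).

(0, 4)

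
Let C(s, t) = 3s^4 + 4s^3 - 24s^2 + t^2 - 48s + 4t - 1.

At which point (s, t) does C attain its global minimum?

(2, -2)

C(s,t) separates as P(s) + Q(t) − 1, so its minimum is min P + min Q − 1.
P'(s) = 12(s - 2)(s + 1)(s + 2) vanishes at s ∈ {-2, -1, 2}; Q'(t) = 2(t + 2) vanishes at t ∈ {-2}.
Local minima of P (where P''>0): P(-2)=16, P(2)=-112. Local minima of Q: Q(-2)=-4.
So the global minimum of C is P(2) + Q(-2) − 1 = -112 − 4 − 1 = -117, attained at (2, -2).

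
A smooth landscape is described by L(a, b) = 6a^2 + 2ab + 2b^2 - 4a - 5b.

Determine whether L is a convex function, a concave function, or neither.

L is quadratic, so its Hessian is the constant matrix H = [[12, 2], [2, 4]].
det(H) = 44, tr(H) = 16.
det(H) > 0 and tr(H) > 0, so H is positive definite everywhere: convex.

convex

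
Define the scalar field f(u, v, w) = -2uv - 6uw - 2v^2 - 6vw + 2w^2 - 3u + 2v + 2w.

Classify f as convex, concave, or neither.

neither

f is quadratic, so its Hessian is the constant matrix H = [[0, -2, -6], [-2, -4, -6], [-6, -6, 4]].
Leading principal minors: 0, -4, -16.
Neither pattern holds ⇒ H is indefinite ⇒ neither convex nor concave.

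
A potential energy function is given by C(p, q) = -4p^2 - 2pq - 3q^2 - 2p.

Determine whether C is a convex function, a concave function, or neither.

concave

C is quadratic, so its Hessian is the constant matrix H = [[-8, -2], [-2, -6]].
det(H) = 44, tr(H) = -14.
det(H) > 0 and tr(H) < 0, so H is negative definite everywhere: concave.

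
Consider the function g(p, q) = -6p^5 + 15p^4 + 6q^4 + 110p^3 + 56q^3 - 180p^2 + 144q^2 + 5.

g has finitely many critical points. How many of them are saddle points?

6

g separates as a function of p plus a function of q, so ∇g=0 decouples.
∂g/∂p = -30p(p - 4)(p - 1)(p + 3) = 0 at p ∈ {-3, 0, 1, 4}; ∂g/∂q = 24q(q + 3)(q + 4) = 0 at q ∈ {-4, -3, 0}.
The Hessian is diagonal: diag(g_pp, g_qq). Second derivatives: g_pp(-3)=2520, g_pp(0)=-360, g_pp(1)=360, g_pp(4)=-2520; g_qq(-4)=96, g_qq(-3)=-72, g_qq(0)=288.
Saddle points occur where the two diagonal entries have opposite signs: (-3, -3), (0, -4), (0, 0), (1, -3), (4, -4), (4, 0). Count: 6.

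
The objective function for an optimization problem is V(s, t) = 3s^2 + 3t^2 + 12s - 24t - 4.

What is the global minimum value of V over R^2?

V(s,t) separates as P(s) + Q(t) − 4, so its minimum is min P + min Q − 4.
P'(s) = 6s + 12 vanishes at s ∈ {-2}; Q'(t) = 6(t - 4) vanishes at t ∈ {4}.
Local minima of P (where P''>0): P(-2)=-12. Local minima of Q: Q(4)=-48.
So the global minimum of V is P(-2) + Q(4) − 4 = -12 − 48 − 4 = -64, attained at (-2, 4).

-64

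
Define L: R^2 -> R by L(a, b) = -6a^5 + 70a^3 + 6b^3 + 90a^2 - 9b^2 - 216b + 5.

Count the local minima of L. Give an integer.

L separates as a function of a plus a function of b, so ∇L=0 decouples.
∂L/∂a = -30a(a - 3)(a + 1)(a + 2) = 0 at a ∈ {-2, -1, 0, 3}; ∂L/∂b = 18(b - 4)(b + 3) = 0 at b ∈ {-3, 4}.
The Hessian is diagonal: diag(L_aa, L_bb). Second derivatives: L_aa(-2)=300, L_aa(-1)=-120, L_aa(0)=180, L_aa(3)=-1800; L_bb(-3)=-126, L_bb(4)=126.
Local minima occur where both diagonal entries positive: (-2, 4), (0, 4). Count: 2.

2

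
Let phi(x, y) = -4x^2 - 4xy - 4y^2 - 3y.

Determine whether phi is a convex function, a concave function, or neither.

concave

phi is quadratic, so its Hessian is the constant matrix H = [[-8, -4], [-4, -8]].
det(H) = 48, tr(H) = -16.
det(H) > 0 and tr(H) < 0, so H is negative definite everywhere: concave.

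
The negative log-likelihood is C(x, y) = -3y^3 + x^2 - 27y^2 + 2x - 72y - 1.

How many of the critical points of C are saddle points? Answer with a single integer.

C separates as a function of x plus a function of y, so ∇C=0 decouples.
∂C/∂x = 2(x + 1) = 0 at x ∈ {-1}; ∂C/∂y = -9(y + 2)(y + 4) = 0 at y ∈ {-4, -2}.
The Hessian is diagonal: diag(C_xx, C_yy). Second derivatives: C_xx(-1)=2; C_yy(-4)=18, C_yy(-2)=-18.
Saddle points occur where the two diagonal entries have opposite signs: (-1, -2). Count: 1.

1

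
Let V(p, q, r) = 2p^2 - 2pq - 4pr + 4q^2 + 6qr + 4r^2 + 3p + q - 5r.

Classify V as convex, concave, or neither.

convex

V is quadratic, so its Hessian is the constant matrix H = [[4, -2, -4], [-2, 8, 6], [-4, 6, 8]].
Leading principal minors: 4, 28, 48.
All positive ⇒ H ≻ 0 ⇒ convex.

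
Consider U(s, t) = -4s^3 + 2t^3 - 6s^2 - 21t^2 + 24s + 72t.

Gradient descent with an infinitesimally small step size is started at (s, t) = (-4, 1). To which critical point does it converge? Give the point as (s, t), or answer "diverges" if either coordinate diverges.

diverges

U is separable, so gradient descent decouples: s follows -∂U/∂s, t follows -∂U/∂t.
∂U/∂s = -12(s - 1)(s + 2); at s=-4 this is -120, so s increases.
∂U/∂t = 6(t - 4)(t - 3); at t=1 this is 36, so t decreases.
The t-coordinate has no critical point in that direction and runs off to infinity.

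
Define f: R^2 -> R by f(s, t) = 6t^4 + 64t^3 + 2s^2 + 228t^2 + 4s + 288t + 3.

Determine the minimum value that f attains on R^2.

-117

f(s,t) separates as P(s) + Q(t) + 3, so its minimum is min P + min Q + 3.
P'(s) = 4s + 4 vanishes at s ∈ {-1}; Q'(t) = 24(t + 1)(t + 3)(t + 4) vanishes at t ∈ {-4, -3, -1}.
Local minima of P (where P''>0): P(-1)=-2. Local minima of Q: Q(-4)=-64, Q(-1)=-118.
So the global minimum of f is P(-1) + Q(-1) + 3 = -2 − 118 + 3 = -117, attained at (-1, -1).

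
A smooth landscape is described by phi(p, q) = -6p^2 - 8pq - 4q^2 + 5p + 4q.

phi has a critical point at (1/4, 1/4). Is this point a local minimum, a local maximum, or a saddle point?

The Hessian of phi is constant: H = [[-12, -8], [-8, -8]].
det(H) = (-12)·(-8) − (-8)² = 32.
det(H) > 0 and tr(H) = -20 < 0, so H is negative definite and the point is a local maximum.

local maximum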